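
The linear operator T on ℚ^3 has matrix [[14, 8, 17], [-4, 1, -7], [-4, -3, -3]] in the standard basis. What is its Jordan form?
The characteristic polynomial is det(xI - A) = (x - 4)^3, so the eigenvalues are 4 (algebraic multiplicity 3).

For λ = 4: rank(A - 4I) = 2, rank((A - 4I)^2) = 1, rank((A - 4I)^3) = 0. The eigenspace has dimension 3 - 2 = 1, so there is 1 Jordan block; the rank sequence gives block sizes [3].

Assembling the blocks gives the Jordan form J above.

J = [[4, 1, 0], [0, 4, 1], [0, 0, 4]]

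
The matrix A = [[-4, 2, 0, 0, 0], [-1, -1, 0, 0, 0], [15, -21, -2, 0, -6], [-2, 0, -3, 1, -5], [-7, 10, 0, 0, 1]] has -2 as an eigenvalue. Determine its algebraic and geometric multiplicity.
algebraic multiplicity 2, geometric multiplicity 2

The characteristic polynomial is (x - 1)^2(x + 2)^2(x + 3), so the factor x + 2 appears with exponent 2: the algebraic multiplicity is 2.

rank(A + 2I) = 3, so the eigenspace has dimension 5 - 3 = 2: the geometric multiplicity is 2.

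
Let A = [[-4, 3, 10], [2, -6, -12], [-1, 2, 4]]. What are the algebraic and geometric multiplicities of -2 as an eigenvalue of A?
algebraic multiplicity 3, geometric multiplicity 1

The characteristic polynomial is (x + 2)^3, so the factor x + 2 appears with exponent 3: the algebraic multiplicity is 3.

rank(A + 2I) = 2, so the eigenspace has dimension 3 - 2 = 1: the geometric multiplicity is 1.

Since 1 < 3, A is not diagonalizable.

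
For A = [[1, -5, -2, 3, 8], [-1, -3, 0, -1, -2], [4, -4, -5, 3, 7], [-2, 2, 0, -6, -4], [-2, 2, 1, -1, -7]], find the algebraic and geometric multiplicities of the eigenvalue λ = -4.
The characteristic polynomial is (x + 4)^5, so the factor x + 4 appears with exponent 5: the algebraic multiplicity is 5.

rank(A + 4I) = 2, so the eigenspace has dimension 5 - 2 = 3: the geometric multiplicity is 3.

Since 3 < 5, A is not diagonalizable.

algebraic multiplicity 5, geometric multiplicity 3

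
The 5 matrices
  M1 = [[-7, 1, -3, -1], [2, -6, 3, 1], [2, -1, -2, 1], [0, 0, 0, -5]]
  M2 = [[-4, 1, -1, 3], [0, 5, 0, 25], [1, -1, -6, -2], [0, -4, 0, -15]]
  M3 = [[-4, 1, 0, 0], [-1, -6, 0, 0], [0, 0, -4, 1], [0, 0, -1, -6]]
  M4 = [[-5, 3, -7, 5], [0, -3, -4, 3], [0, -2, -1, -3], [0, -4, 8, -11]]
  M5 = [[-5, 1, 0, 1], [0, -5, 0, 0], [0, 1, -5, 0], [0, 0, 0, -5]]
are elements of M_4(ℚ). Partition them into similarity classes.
Characteristic polynomials: χ_{M1} = (x + 5)^4, χ_{M2} = (x + 5)^4, χ_{M3} = (x + 5)^4, χ_{M4} = (x + 5)^4, χ_{M5} = (x + 5)^4.

{M1}: invariant factors x + 5, x + 5, (x + 5)^2.

{M2, M3, M4, M5}: invariant factors (x + 5)^2, (x + 5)^2.

Matrices are similar if and only if their invariant-factor lists agree; the partition into similarity classes is {M1}, {M2, M3, M4, M5}.

2 classes: {M1}, {M2, M3, M4, M5}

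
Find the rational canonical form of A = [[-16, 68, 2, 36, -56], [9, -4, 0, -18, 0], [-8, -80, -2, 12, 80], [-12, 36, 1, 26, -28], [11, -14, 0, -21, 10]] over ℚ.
R = [[0, -4, 0, 0, 0], [1, 4, 0, 0, 0], [0, 0, 0, 0, 24], [0, 0, 1, 0, -28], [0, 0, 0, 1, 10]]

The invariant factors of A (the non-unit diagonal entries of the Smith normal form of xI - A over ℚ[x]) are (x - 2)^2, (x - 6)(x - 2)^2, each dividing the next. The characteristic polynomial is their product, (x - 6)(x - 2)^4.

The rational canonical form is the block-diagonal matrix of companion matrices C(f_i):
R = [[0, -4, 0, 0, 0], [1, 4, 0, 0, 0], [0, 0, 0, 0, 24], [0, 0, 1, 0, -28], [0, 0, 0, 1, 10]].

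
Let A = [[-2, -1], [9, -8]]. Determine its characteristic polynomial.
xI - A = [[x + 2, 1], [-9, x + 8]].

Expanding det(xI - A) along the first row:
det(xI - A) = + (x + 2)·det([[x + 8]]) - (1)·det([[-9]]).

Evaluating gives χ_A(x) = x^2 + 10x + 25 = (x + 5)^2.

χ_A(x) = (x + 5)^2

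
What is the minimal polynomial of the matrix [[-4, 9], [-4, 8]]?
The characteristic polynomial factors as (x - 2)^2. The minimal polynomial is ∏(x - λ)^{k_λ} where k_λ is the size of the largest Jordan block at λ.

For λ = 2: rank(A - 2I) = 1, and the largest Jordan block has size 2 (the smallest k with rank((A - 2I)^k) = rank((A - 2I)^(k+1))).

So m_A(x) = (x - 2)^2.

m_A(x) = (x - 2)^2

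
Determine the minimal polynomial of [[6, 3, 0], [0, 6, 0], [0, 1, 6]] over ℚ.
The characteristic polynomial factors as (x - 6)^3. The minimal polynomial is ∏(x - λ)^{k_λ} where k_λ is the size of the largest Jordan block at λ.

For λ = 6: rank(A - 6I) = 1, and the largest Jordan block has size 2 (the smallest k with rank((A - 6I)^k) = rank((A - 6I)^(k+1))).

So m_A(x) = (x - 6)^2.

m_A(x) = (x - 6)^2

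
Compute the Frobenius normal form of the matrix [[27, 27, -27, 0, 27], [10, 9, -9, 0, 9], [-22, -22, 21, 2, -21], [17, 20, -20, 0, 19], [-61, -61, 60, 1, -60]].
The invariant factors of A (the non-unit diagonal entries of the Smith normal form of xI - A over ℚ[x]) are (x + 3)(x^2 - 3)^2, each dividing the next. The characteristic polynomial is their product, (x + 3)(x^2 - 3)^2.

The rational canonical form is the block-diagonal matrix of companion matrices C(f_i):
R = [[0, 0, 0, 0, -27], [1, 0, 0, 0, -9], [0, 1, 0, 0, 18], [0, 0, 1, 0, 6], [0, 0, 0, 1, -3]].

Note the characteristic polynomial does not split into linear factors over ℚ, so A has no Jordan form over ℚ; the rational canonical form exists over any field.

R = [[0, 0, 0, 0, -27], [1, 0, 0, 0, -9], [0, 1, 0, 0, 18], [0, 0, 1, 0, 6], [0, 0, 0, 1, -3]]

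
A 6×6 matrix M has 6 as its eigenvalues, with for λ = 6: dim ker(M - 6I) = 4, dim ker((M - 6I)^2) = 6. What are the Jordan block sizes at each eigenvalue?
Jordan blocks: (6, 2), (6, 2), (6, 1), (6, 1)

λ = 6: successive nullity increments [4, 2] count blocks of size ≥ k; block sizes are [2, 2, 1, 1].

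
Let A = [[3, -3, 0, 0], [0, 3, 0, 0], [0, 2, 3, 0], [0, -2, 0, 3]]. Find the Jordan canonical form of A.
J = [[3, 1, 0, 0], [0, 3, 0, 0], [0, 0, 3, 0], [0, 0, 0, 3]]

The characteristic polynomial is det(xI - A) = (x - 3)^4, so the eigenvalues are 3 (algebraic multiplicity 4).

For λ = 3: rank(A - 3I) = 1, rank((A - 3I)^2) = 0. The eigenspace has dimension 4 - 1 = 3, so there are 3 Jordan blocks; the rank sequence gives block sizes [2, 1, 1].

Assembling the blocks gives the Jordan form J above.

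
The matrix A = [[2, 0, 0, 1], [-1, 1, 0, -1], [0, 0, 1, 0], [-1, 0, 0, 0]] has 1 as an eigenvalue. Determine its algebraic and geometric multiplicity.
The characteristic polynomial is (x - 1)^4, so the factor x - 1 appears with exponent 4: the algebraic multiplicity is 4.

rank(A - I) = 1, so the eigenspace has dimension 4 - 1 = 3: the geometric multiplicity is 3.

Since 3 < 4, A is not diagonalizable.

algebraic multiplicity 4, geometric multiplicity 3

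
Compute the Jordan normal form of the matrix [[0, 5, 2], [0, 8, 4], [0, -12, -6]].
The characteristic polynomial is det(xI - A) = x^2(x - 2), so the eigenvalues are 0 (algebraic multiplicity 2), 2 (algebraic multiplicity 1).

For λ = 0: rank(A) = 2, rank(A^2) = 1. The eigenspace has dimension 3 - 2 = 1, so there is 1 Jordan block; the rank sequence gives block sizes [2].

For λ = 2: algebraic multiplicity 1 gives one 1×1 block.

Assembling the blocks gives the Jordan form J above.

J = [[0, 1, 0], [0, 0, 0], [0, 0, 2]]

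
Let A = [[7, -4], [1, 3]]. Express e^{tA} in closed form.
A has Jordan form J = [[5, 1], [0, 5]] with A = PJP^{-1}, so e^{tA} = P e^{tJ} P^{-1}.

For a Jordan block J_k(λ), e^{tJ_k(λ)} = e^{λt} · (I + tN + t^2 N^2/2! + ... + t^{k-1} N^{k-1}/(k-1)!) where N is the nilpotent superdiagonal part.

Assembling the blocks and conjugating back gives the entries of e^{tA} as shown above.

e^{tA} = [[(2*t + 1)*e^{5*t}, -4*t*e^{5*t}], [t*e^{5*t}, (1 - 2*t)*e^{5*t}]]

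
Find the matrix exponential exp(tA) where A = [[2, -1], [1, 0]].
e^{tA} = [[(t + 1)*e^{t}, -t*e^{t}], [t*e^{t}, (1 - t)*e^{t}]]

A has Jordan form J = [[1, 1], [0, 1]] with A = PJP^{-1}, so e^{tA} = P e^{tJ} P^{-1}.

For a Jordan block J_k(λ), e^{tJ_k(λ)} = e^{λt} · (I + tN + t^2 N^2/2! + ... + t^{k-1} N^{k-1}/(k-1)!) where N is the nilpotent superdiagonal part.

Assembling the blocks and conjugating back gives the entries of e^{tA} as shown above.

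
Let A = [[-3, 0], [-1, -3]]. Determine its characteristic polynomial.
χ_A(x) = (x + 3)^2

xI - A = [[x + 3, 0], [1, x + 3]].

Expanding det(xI - A) along the first row:
det(xI - A) = + (x + 3)·det([[x + 3]]) - (0)·det([[1]]).

Evaluating gives χ_A(x) = x^2 + 6x + 9 = (x + 3)^2.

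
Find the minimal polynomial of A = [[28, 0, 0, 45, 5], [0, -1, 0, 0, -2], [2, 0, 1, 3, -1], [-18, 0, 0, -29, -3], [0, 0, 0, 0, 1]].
The characteristic polynomial factors as (x - 1)^3(x + 1)(x + 2). The minimal polynomial is ∏(x - λ)^{k_λ} where k_λ is the size of the largest Jordan block at λ.

For λ = -2: rank(A + 2I) = 4, and the largest Jordan block has size 1 (the smallest k with rank((A + 2I)^k) = rank((A + 2I)^(k+1))).
For λ = -1: rank(A + I) = 4, and the largest Jordan block has size 1 (the smallest k with rank((A + I)^k) = rank((A + I)^(k+1))).
For λ = 1: rank(A - I) = 4, and the largest Jordan block has size 3 (the smallest k with rank((A - I)^k) = rank((A - I)^(k+1))).

So m_A(x) = (x - 1)^3(x + 1)(x + 2).

m_A(x) = (x - 1)^3(x + 1)(x + 2)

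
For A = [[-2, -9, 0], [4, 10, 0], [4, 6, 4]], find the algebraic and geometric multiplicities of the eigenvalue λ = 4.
algebraic multiplicity 3, geometric multiplicity 2

The characteristic polynomial is (x - 4)^3, so the factor x - 4 appears with exponent 3: the algebraic multiplicity is 3.

rank(A - 4I) = 1, so the eigenspace has dimension 3 - 1 = 2: the geometric multiplicity is 2.

Since 2 < 3, A is not diagonalizable.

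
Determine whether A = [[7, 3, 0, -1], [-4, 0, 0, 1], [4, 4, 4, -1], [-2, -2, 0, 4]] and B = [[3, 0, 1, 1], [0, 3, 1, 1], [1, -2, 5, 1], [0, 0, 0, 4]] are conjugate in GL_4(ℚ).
Two matrices over a field are similar if and only if they have the same invariant factors.

Both A and B have characteristic polynomial (x - 4)^3(x - 3) and minimal polynomial (x - 4)^2(x - 3). Computing further, both have invariant factors x - 4, (x - 4)^2(x - 3). Hence A and B are similar.

Yes.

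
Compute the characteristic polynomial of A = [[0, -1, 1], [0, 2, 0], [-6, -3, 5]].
xI - A = [[x, 1, -1], [0, x - 2, 0], [6, 3, x - 5]].

Expanding det(xI - A) along the first row:
det(xI - A) = + (x)·det([[x - 2, 0], [3, x - 5]]) - (1)·det([[0, 0], [6, x - 5]]) + (-1)·det([[0, x - 2], [6, 3]]).

Evaluating gives χ_A(x) = x^3 - 7x^2 + 16x - 12 = (x - 3)(x - 2)^2.

χ_A(x) = (x - 3)(x - 2)^2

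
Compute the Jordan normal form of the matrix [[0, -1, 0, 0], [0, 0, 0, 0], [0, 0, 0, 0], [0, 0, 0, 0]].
J = [[0, 1, 0, 0], [0, 0, 0, 0], [0, 0, 0, 0], [0, 0, 0, 0]]

The characteristic polynomial is det(xI - A) = x^4, so the eigenvalues are 0 (algebraic multiplicity 4).

For λ = 0: rank(A) = 1, rank(A^2) = 0. The eigenspace has dimension 4 - 1 = 3, so there are 3 Jordan blocks; the rank sequence gives block sizes [2, 1, 1].

Assembling the blocks gives the Jordan form J above.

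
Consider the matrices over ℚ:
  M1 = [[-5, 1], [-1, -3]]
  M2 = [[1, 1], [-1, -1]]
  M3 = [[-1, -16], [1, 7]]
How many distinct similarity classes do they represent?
3 classes: {M1}, {M2}, {M3}

Characteristic polynomials: χ_{M1} = (x + 4)^2, χ_{M2} = x^2, χ_{M3} = (x - 3)^2.

{M1}: invariant factors (x + 4)^2.

{M2}: invariant factors x^2.

{M3}: invariant factors (x - 3)^2.

Matrices are similar if and only if their invariant-factor lists agree; the partition into similarity classes is {M1}, {M2}, {M3}.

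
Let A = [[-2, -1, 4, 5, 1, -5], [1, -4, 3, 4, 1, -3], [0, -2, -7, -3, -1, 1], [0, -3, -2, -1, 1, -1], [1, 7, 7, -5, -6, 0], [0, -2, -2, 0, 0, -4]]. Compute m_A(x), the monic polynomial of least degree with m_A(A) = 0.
The characteristic polynomial factors as (x + 4)^6. The minimal polynomial is ∏(x - λ)^{k_λ} where k_λ is the size of the largest Jordan block at λ.

For λ = -4: rank(A + 4I) = 3, and the largest Jordan block has size 3 (the smallest k with rank((A + 4I)^k) = rank((A + 4I)^(k+1))).

So m_A(x) = (x + 4)^3.

m_A(x) = (x + 4)^3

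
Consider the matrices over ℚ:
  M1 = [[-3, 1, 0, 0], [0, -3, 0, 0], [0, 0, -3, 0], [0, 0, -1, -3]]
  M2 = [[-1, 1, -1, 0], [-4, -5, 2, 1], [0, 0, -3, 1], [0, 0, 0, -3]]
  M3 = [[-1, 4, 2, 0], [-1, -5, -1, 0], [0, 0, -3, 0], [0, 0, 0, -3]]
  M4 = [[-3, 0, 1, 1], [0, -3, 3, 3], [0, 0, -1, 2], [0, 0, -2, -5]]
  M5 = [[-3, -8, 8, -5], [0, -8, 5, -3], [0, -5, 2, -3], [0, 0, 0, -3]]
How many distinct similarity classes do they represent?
Characteristic polynomials: χ_{M1} = (x + 3)^4, χ_{M2} = (x + 3)^4, χ_{M3} = (x + 3)^4, χ_{M4} = (x + 3)^4, χ_{M5} = (x + 3)^4.

{M1, M2, M5}: invariant factors (x + 3)^2, (x + 3)^2.

{M3, M4}: invariant factors x + 3, x + 3, (x + 3)^2.

Matrices are similar if and only if their invariant-factor lists agree; the partition into similarity classes is {M1, M2, M5}, {M3, M4}.

2 classes: {M1, M2, M5}, {M3, M4}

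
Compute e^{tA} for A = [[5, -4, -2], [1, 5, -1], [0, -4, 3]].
e^{tA} = [[-2*t*e^{5*t} + 2*e^{5*t} - e^{3*t}, 2*(1 - e^{2*t})*e^{3*t}, 2*(t*e^{2*t} - e^{2*t} + 1)*e^{3*t}], [t*e^{5*t}, e^{5*t}, -t*e^{5*t}], [-2*t*e^{5*t} + e^{5*t} - e^{3*t}, 2*(1 - e^{2*t})*e^{3*t}, (2*t*e^{2*t} - e^{2*t} + 2)*e^{3*t}]]

A has Jordan form J = [[3, 0, 0], [0, 5, 1], [0, 0, 5]] with A = PJP^{-1}, so e^{tA} = P e^{tJ} P^{-1}.

For a Jordan block J_k(λ), e^{tJ_k(λ)} = e^{λt} · (I + tN + t^2 N^2/2! + ... + t^{k-1} N^{k-1}/(k-1)!) where N is the nilpotent superdiagonal part.

Assembling the blocks and conjugating back gives the entries of e^{tA} as shown above.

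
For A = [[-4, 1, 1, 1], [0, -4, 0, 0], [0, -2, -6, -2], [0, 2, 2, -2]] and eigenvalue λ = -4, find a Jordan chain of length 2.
v_1 = [[0, 1, 0, 0]]^T, v_2 = [[1, 0, -2, 2]]^T

We seek v_1 ∈ ker((A + 4I)^2) \ ker(A + 4I), then set v_{i+1} = (A + 4I) v_i.

One such chain is v_1 = [[0, 1, 0, 0]]^T, v_2 = [[1, 0, -2, 2]]^T. Check: (A + 4I) v_2 = [[0, 0, 0, 0]]^T = 0.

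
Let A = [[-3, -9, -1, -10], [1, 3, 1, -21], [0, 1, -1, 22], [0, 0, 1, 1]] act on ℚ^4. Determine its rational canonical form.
R = [[0, 0, 0, -75], [1, 0, 0, -20], [0, 1, 0, 24], [0, 0, 1, 0]]

The invariant factors of A (the non-unit diagonal entries of the Smith normal form of xI - A over ℚ[x]) are (x - 3)(x + 5)(x^2 - 2x - 5), each dividing the next. The characteristic polynomial is their product, (x - 3)(x + 5)(x^2 - 2x - 5).

The rational canonical form is the block-diagonal matrix of companion matrices C(f_i):
R = [[0, 0, 0, -75], [1, 0, 0, -20], [0, 1, 0, 24], [0, 0, 1, 0]].

Note the characteristic polynomial does not split into linear factors over ℚ, so A has no Jordan form over ℚ; the rational canonical form exists over any field.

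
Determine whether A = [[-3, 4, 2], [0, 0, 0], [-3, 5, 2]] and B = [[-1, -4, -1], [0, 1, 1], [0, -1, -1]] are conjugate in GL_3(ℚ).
Yes.

Two matrices over a field are similar if and only if they have the same invariant factors.

Both A and B have characteristic polynomial x^2(x + 1) and minimal polynomial x^2(x + 1). Computing further, both have invariant factors x^2(x + 1). Hence A and B are similar.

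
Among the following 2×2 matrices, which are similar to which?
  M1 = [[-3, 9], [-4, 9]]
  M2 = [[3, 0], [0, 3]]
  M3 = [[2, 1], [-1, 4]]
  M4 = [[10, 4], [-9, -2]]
Characteristic polynomials: χ_{M1} = (x - 3)^2, χ_{M2} = (x - 3)^2, χ_{M3} = (x - 3)^2, χ_{M4} = (x - 4)^2.

{M1, M3}: invariant factors (x - 3)^2.

{M2}: invariant factors x - 3, x - 3.

{M4}: invariant factors (x - 4)^2.

Matrices are similar if and only if their invariant-factor lists agree; the partition into similarity classes is {M1, M3}, {M2}, {M4}.

3 classes: {M1, M3}, {M2}, {M4}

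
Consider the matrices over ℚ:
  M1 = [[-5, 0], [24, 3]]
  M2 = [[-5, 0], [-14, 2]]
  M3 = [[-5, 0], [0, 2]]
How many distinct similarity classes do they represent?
2 classes: {M1}, {M2, M3}

Characteristic polynomials: χ_{M1} = (x - 3)(x + 5), χ_{M2} = (x - 2)(x + 5), χ_{M3} = (x - 2)(x + 5).

{M1}: invariant factors (x - 3)(x + 5).

{M2, M3}: invariant factors (x - 2)(x + 5).

Matrices are similar if and only if their invariant-factor lists agree; the partition into similarity classes is {M1}, {M2, M3}.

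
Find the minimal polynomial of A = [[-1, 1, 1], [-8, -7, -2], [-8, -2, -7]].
m_A(x) = (x + 5)^2

The characteristic polynomial factors as (x + 5)^3. The minimal polynomial is ∏(x - λ)^{k_λ} where k_λ is the size of the largest Jordan block at λ.

For λ = -5: rank(A + 5I) = 1, and the largest Jordan block has size 2 (the smallest k with rank((A + 5I)^k) = rank((A + 5I)^(k+1))).

So m_A(x) = (x + 5)^2.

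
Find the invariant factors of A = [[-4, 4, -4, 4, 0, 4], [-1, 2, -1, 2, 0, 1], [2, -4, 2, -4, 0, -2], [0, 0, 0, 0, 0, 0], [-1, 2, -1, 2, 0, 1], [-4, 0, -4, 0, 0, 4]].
The Jordan structure of A has elementary divisors x, x, x, x, (x - 2)^2. Arranging the block sizes at each eigenvalue in decreasing order and taking row products gives the invariant factors.

Invariant factors (smallest first, each dividing the next): x, x, x, x(x - 2)^2.

Check: the last factor x(x - 2)^2 is the minimal polynomial, and the product x^4(x - 2)^2 is the characteristic polynomial.

x, x, x, x(x - 2)^2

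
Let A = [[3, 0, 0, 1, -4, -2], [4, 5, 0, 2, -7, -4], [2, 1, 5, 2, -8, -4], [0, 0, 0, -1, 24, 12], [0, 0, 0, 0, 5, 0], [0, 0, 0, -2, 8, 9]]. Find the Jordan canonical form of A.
The characteristic polynomial is det(xI - A) = (x - 5)^4(x - 3)^2, so the eigenvalues are 3 (algebraic multiplicity 2), 5 (algebraic multiplicity 4).

For λ = 3: rank(A - 3I) = 5, rank((A - 3I)^2) = 4. The eigenspace has dimension 6 - 5 = 1, so there is 1 Jordan block; the rank sequence gives block sizes [2].

For λ = 5: rank(A - 5I) = 4, rank((A - 5I)^2) = 3, rank((A - 5I)^3) = 2. The eigenspace has dimension 6 - 4 = 2, so there are 2 Jordan blocks; the rank sequence gives block sizes [3, 1].

Assembling the blocks gives the Jordan form J above.

J = [[3, 1, 0, 0, 0, 0], [0, 3, 0, 0, 0, 0], [0, 0, 5, 1, 0, 0], [0, 0, 0, 5, 1, 0], [0, 0, 0, 0, 5, 0], [0, 0, 0, 0, 0, 5]]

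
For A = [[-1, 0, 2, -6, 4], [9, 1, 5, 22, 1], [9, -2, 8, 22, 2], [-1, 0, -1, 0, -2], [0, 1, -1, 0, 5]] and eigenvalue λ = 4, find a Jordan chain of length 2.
v_1 = [[0, 0, 0, 0, 1]]^T, v_2 = [[4, 1, 2, -2, 1]]^T

We seek v_1 ∈ ker((A - 4I)^2) \ ker(A - 4I), then set v_{i+1} = (A - 4I) v_i.

One such chain is v_1 = [[0, 0, 0, 0, 1]]^T, v_2 = [[4, 1, 2, -2, 1]]^T. Check: (A - 4I) v_2 = [[0, 0, 0, 0, 0]]^T = 0.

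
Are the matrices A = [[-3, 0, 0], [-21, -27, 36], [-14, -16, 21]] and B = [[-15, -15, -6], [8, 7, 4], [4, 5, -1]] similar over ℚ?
Two matrices over a field are similar if and only if they have the same invariant factors.

Both A and B have characteristic polynomial (x + 3)^3 and minimal polynomial (x + 3)^2. Computing further, both have invariant factors x + 3, (x + 3)^2. Hence A and B are similar.

Yes.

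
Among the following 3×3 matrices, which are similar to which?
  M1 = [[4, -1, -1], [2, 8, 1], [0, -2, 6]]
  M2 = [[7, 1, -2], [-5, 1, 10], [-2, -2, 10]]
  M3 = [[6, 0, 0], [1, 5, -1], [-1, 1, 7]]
Characteristic polynomials: χ_{M1} = (x - 6)^3, χ_{M2} = (x - 6)^3, χ_{M3} = (x - 6)^3.

{M1}: invariant factors (x - 6)^3.

{M2, M3}: invariant factors x - 6, (x - 6)^2.

Matrices are similar if and only if their invariant-factor lists agree; the partition into similarity classes is {M1}, {M2, M3}.

2 classes: {M1}, {M2, M3}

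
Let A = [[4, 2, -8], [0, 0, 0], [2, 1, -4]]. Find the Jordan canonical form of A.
The characteristic polynomial is det(xI - A) = x^3, so the eigenvalues are 0 (algebraic multiplicity 3).

For λ = 0: rank(A) = 1, rank(A^2) = 0. The eigenspace has dimension 3 - 1 = 2, so there are 2 Jordan blocks; the rank sequence gives block sizes [2, 1].

Assembling the blocks gives the Jordan form J above.

J = [[0, 1, 0], [0, 0, 0], [0, 0, 0]]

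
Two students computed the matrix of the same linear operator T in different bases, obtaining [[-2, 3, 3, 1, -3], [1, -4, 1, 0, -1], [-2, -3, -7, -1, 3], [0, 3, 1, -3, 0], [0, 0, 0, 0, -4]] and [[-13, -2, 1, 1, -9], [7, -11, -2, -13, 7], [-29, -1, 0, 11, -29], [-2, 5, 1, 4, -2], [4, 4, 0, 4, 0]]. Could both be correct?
No.

Both have characteristic polynomial (x + 4)^5, but the minimal polynomial of A is (x + 4)^3 while the minimal polynomial of B is (x + 4)^2. The minimal polynomial is a similarity invariant, so A and B are not similar.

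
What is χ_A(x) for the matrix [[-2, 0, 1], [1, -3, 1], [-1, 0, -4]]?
χ_A(x) = (x + 3)^3

xI - A = [[x + 2, 0, -1], [-1, x + 3, -1], [1, 0, x + 4]].

Expanding det(xI - A) along the first row:
det(xI - A) = + (x + 2)·det([[x + 3, -1], [0, x + 4]]) - (0)·det([[-1, -1], [1, x + 4]]) + (-1)·det([[-1, x + 3], [1, 0]]).

Evaluating gives χ_A(x) = x^3 + 9x^2 + 27x + 27 = (x + 3)^3.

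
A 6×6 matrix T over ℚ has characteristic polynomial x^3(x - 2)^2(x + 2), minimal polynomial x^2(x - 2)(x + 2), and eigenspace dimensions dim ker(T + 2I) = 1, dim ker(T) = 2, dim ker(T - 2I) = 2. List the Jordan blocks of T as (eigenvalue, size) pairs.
λ = -2: algebraic multiplicity 1 (exponent in χ_T), largest block size 1 (exponent in m_T), 1 block (geometric multiplicity). This forces block sizes [1].
λ = 0: algebraic multiplicity 3 (exponent in χ_T), largest block size 2 (exponent in m_T), 2 blocks (geometric multiplicity). These force block sizes [2, 1].
λ = 2: algebraic multiplicity 2 (exponent in χ_T), largest block size 1 (exponent in m_T), 2 blocks (geometric multiplicity). These force block sizes [1, 1].

Jordan blocks: (-2, 1), (0, 2), (0, 1), (2, 1), (2, 1)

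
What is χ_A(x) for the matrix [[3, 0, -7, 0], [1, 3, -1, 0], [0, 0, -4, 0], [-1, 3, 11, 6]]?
χ_A(x) = (x - 6)(x - 3)^2(x + 4)

xI - A = [[x - 3, 0, 7, 0], [-1, x - 3, 1, 0], [0, 0, x + 4, 0], [1, -3, -11, x - 6]].

Expanding det(xI - A) along the first row:
det(xI - A) = + (x - 3)·det([[x - 3, 1, 0], [0, x + 4, 0], [-3, -11, x - 6]]) - (0)·det([[-1, 1, 0], [0, x + 4, 0], [1, -11, x - 6]]) + (7)·det([[-1, x - 3, 0], [0, 0, 0], [1, -3, x - 6]]) - (0)·det([[-1, x - 3, 1], [0, 0, x + 4], [1, -3, -11]]).

Evaluating gives χ_A(x) = x^4 - 8x^3 - 3x^2 + 126x - 216 = (x - 6)(x - 3)^2(x + 4).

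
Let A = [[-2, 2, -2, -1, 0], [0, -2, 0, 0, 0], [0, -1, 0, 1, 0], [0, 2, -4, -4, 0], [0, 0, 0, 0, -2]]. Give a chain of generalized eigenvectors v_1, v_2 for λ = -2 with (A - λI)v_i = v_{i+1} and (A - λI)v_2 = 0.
We seek v_1 ∈ ker((A + 2I)^2) \ ker(A + 2I), then set v_{i+1} = (A + 2I) v_i.

One such chain is v_1 = [[0, 1, 0, 1, 0]]^T, v_2 = [[1, 0, 0, 0, 0]]^T. Check: (A + 2I) v_2 = [[0, 0, 0, 0, 0]]^T = 0.

v_1 = [[0, 1, 0, 1, 0]]^T, v_2 = [[1, 0, 0, 0, 0]]^T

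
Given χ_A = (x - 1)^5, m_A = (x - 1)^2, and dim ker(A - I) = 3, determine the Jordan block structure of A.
Jordan blocks: (1, 2), (1, 2), (1, 1)

λ = 1: algebraic multiplicity 5 (exponent in χ_A), largest block size 2 (exponent in m_A), 3 blocks (geometric multiplicity). These force block sizes [2, 2, 1].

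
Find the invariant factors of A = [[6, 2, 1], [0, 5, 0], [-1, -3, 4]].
(x - 5)^3

The Jordan structure of A has elementary divisors (x - 5)^3. Arranging the block sizes at each eigenvalue in decreasing order and taking row products gives the invariant factors.

Invariant factors (smallest first, each dividing the next): (x - 5)^3.

Check: the last factor (x - 5)^3 is the minimal polynomial, and the product (x - 5)^3 is the characteristic polynomial.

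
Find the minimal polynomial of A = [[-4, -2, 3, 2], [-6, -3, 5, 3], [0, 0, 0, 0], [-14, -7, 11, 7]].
m_A(x) = x^2

The characteristic polynomial factors as x^4. The minimal polynomial is ∏(x - λ)^{k_λ} where k_λ is the size of the largest Jordan block at λ.

For λ = 0: rank(A) = 2, and the largest Jordan block has size 2 (the smallest k with rank(A^k) = rank(A^(k+1))).

So m_A(x) = x^2.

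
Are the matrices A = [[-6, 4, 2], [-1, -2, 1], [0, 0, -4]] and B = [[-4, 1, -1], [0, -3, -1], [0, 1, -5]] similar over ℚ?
Yes.

Two matrices over a field are similar if and only if they have the same invariant factors.

Both A and B have characteristic polynomial (x + 4)^3 and minimal polynomial (x + 4)^2. Computing further, both have invariant factors x + 4, (x + 4)^2. Hence A and B are similar.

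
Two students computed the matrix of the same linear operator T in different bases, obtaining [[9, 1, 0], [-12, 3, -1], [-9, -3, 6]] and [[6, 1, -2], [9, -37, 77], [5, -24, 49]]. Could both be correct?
Two matrices over a field are similar if and only if they have the same invariant factors.

Both A and B have characteristic polynomial (x - 6)^3 and minimal polynomial (x - 6)^3. Computing further, both have invariant factors (x - 6)^3. Hence A and B are similar.

Yes.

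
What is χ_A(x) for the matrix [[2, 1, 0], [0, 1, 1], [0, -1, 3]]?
xI - A = [[x - 2, -1, 0], [0, x - 1, -1], [0, 1, x - 3]].

Expanding det(xI - A) along the first row:
det(xI - A) = + (x - 2)·det([[x - 1, -1], [1, x - 3]]) - (-1)·det([[0, -1], [0, x - 3]]) + (0)·det([[0, x - 1], [0, 1]]).

Evaluating gives χ_A(x) = x^3 - 6x^2 + 12x - 8 = (x - 2)^3.

χ_A(x) = (x - 2)^3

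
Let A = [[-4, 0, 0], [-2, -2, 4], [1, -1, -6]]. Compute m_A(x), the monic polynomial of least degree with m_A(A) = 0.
The characteristic polynomial factors as (x + 4)^3. The minimal polynomial is ∏(x - λ)^{k_λ} where k_λ is the size of the largest Jordan block at λ.

For λ = -4: rank(A + 4I) = 1, and the largest Jordan block has size 2 (the smallest k with rank((A + 4I)^k) = rank((A + 4I)^(k+1))).

So m_A(x) = (x + 4)^2.

m_A(x) = (x + 4)^2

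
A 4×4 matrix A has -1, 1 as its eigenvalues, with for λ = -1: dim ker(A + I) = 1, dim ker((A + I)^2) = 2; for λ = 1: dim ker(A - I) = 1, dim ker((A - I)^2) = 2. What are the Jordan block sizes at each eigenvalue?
Jordan blocks: (-1, 2), (1, 2)

λ = -1: successive nullity increments [1, 1] count blocks of size ≥ k; block sizes are [2].
λ = 1: successive nullity increments [1, 1] count blocks of size ≥ k; block sizes are [2].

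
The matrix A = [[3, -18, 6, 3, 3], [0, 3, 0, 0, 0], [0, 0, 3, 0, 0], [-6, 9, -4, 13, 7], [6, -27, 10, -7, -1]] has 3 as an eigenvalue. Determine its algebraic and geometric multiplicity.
algebraic multiplicity 3, geometric multiplicity 3

The characteristic polynomial is (x - 6)^2(x - 3)^3, so the factor x - 3 appears with exponent 3: the algebraic multiplicity is 3.

rank(A - 3I) = 2, so the eigenspace has dimension 5 - 2 = 3: the geometric multiplicity is 3.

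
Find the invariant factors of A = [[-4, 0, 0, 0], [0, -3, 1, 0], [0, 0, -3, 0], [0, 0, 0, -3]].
x + 3, (x + 3)^2(x + 4)

The Jordan structure of A has elementary divisors (x + 4), (x + 3)^2, (x + 3). Arranging the block sizes at each eigenvalue in decreasing order and taking row products gives the invariant factors.

Invariant factors (smallest first, each dividing the next): x + 3, (x + 3)^2(x + 4).

Check: the last factor (x + 3)^2(x + 4) is the minimal polynomial, and the product (x + 3)^3(x + 4) is the characteristic polynomial.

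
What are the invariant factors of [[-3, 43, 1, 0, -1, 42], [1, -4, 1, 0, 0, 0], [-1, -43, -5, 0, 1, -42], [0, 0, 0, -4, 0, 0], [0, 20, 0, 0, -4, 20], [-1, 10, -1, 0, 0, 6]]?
x + 4, x + 4, (x - 6)(x + 4)^3

The Jordan structure of A has elementary divisors (x + 4)^3, (x + 4), (x + 4), (x - 6). Arranging the block sizes at each eigenvalue in decreasing order and taking row products gives the invariant factors.

Invariant factors (smallest first, each dividing the next): x + 4, x + 4, (x - 6)(x + 4)^3.

Check: the last factor (x - 6)(x + 4)^3 is the minimal polynomial, and the product (x - 6)(x + 4)^5 is the characteristic polynomial.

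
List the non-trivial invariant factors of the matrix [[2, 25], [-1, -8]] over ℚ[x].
The Jordan structure of A has elementary divisors (x + 3)^2. Arranging the block sizes at each eigenvalue in decreasing order and taking row products gives the invariant factors.

Invariant factors (smallest first, each dividing the next): (x + 3)^2.

Check: the last factor (x + 3)^2 is the minimal polynomial, and the product (x + 3)^2 is the characteristic polynomial.

(x + 3)^2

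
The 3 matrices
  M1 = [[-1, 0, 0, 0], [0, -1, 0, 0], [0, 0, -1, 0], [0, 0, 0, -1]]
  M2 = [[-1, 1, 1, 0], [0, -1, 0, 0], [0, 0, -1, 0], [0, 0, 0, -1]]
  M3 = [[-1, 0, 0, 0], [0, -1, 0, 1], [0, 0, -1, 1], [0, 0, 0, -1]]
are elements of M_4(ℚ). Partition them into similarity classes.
Characteristic polynomials: χ_{M1} = (x + 1)^4, χ_{M2} = (x + 1)^4, χ_{M3} = (x + 1)^4.

{M1}: invariant factors x + 1, x + 1, x + 1, x + 1.

{M2, M3}: invariant factors x + 1, x + 1, (x + 1)^2.

Matrices are similar if and only if their invariant-factor lists agree; the partition into similarity classes is {M1}, {M2, M3}.

2 classes: {M1}, {M2, M3}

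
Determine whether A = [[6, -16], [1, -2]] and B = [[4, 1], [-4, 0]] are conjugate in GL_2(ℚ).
Two matrices over a field are similar if and only if they have the same invariant factors.

Both A and B have characteristic polynomial (x - 2)^2 and minimal polynomial (x - 2)^2. Computing further, both have invariant factors (x - 2)^2. Hence A and B are similar.

Yes.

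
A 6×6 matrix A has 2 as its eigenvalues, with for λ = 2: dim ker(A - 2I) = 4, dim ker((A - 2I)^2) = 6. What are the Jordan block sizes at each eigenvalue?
Jordan blocks: (2, 2), (2, 2), (2, 1), (2, 1)

λ = 2: successive nullity increments [4, 2] count blocks of size ≥ k; block sizes are [2, 2, 1, 1].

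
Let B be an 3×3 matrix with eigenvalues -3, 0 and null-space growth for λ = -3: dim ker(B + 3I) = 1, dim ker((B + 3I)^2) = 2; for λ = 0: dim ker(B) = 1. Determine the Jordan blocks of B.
Jordan blocks: (-3, 2), (0, 1)

λ = -3: successive nullity increments [1, 1] count blocks of size ≥ k; block sizes are [2].
λ = 0: successive nullity increments [1] count blocks of size ≥ k; block sizes are [1].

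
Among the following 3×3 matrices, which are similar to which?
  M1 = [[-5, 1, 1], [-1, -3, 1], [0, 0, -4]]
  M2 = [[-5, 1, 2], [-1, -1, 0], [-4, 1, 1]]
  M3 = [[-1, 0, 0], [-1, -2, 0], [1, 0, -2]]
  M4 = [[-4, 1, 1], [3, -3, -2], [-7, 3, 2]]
3 classes: {M1}, {M2, M4}, {M3}

Characteristic polynomials: χ_{M1} = (x + 4)^3, χ_{M2} = (x + 1)(x + 2)^2, χ_{M3} = (x + 1)(x + 2)^2, χ_{M4} = (x + 1)(x + 2)^2.

{M1}: invariant factors x + 4, (x + 4)^2.

{M2, M4}: invariant factors (x + 1)(x + 2)^2.

{M3}: invariant factors x + 2, (x + 1)(x + 2).

Matrices are similar if and only if their invariant-factor lists agree; the partition into similarity classes is {M1}, {M2, M4}, {M3}.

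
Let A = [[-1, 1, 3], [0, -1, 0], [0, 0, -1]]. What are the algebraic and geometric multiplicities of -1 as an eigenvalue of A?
algebraic multiplicity 3, geometric multiplicity 2

The characteristic polynomial is (x + 1)^3, so the factor x + 1 appears with exponent 3: the algebraic multiplicity is 3.

rank(A + I) = 1, so the eigenspace has dimension 3 - 1 = 2: the geometric multiplicity is 2.

Since 2 < 3, A is not diagonalizable.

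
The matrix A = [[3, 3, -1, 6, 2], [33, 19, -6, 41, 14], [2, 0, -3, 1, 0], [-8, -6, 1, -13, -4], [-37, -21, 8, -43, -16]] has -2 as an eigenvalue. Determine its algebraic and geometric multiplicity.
The characteristic polynomial is (x + 2)^5, so the factor x + 2 appears with exponent 5: the algebraic multiplicity is 5.

rank(A + 2I) = 2, so the eigenspace has dimension 5 - 2 = 3: the geometric multiplicity is 3.

Since 3 < 5, A is not diagonalizable.

algebraic multiplicity 5, geometric multiplicity 3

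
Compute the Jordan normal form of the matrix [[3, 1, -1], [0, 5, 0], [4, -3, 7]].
J = [[5, 1, 0], [0, 5, 1], [0, 0, 5]]

The characteristic polynomial is det(xI - A) = (x - 5)^3, so the eigenvalues are 5 (algebraic multiplicity 3).

For λ = 5: rank(A - 5I) = 2, rank((A - 5I)^2) = 1, rank((A - 5I)^3) = 0. The eigenspace has dimension 3 - 2 = 1, so there is 1 Jordan block; the rank sequence gives block sizes [3].

Assembling the blocks gives the Jordan form J above.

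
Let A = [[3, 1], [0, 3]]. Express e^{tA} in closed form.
e^{tA} = [[e^{3*t}, t*e^{3*t}], [0, e^{3*t}]]

A has Jordan form J = [[3, 1], [0, 3]] with A = PJP^{-1}, so e^{tA} = P e^{tJ} P^{-1}.

For a Jordan block J_k(λ), e^{tJ_k(λ)} = e^{λt} · (I + tN + t^2 N^2/2! + ... + t^{k-1} N^{k-1}/(k-1)!) where N is the nilpotent superdiagonal part.

Assembling the blocks and conjugating back gives the entries of e^{tA} as shown above.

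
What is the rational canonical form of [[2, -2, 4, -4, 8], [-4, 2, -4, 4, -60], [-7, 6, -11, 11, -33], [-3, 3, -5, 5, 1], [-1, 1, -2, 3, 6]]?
R = [[-2, 0, 0, 0, 0], [0, 0, 0, 0, -8], [0, 1, 0, 0, -34], [0, 0, 1, 0, 1], [0, 0, 0, 1, 6]]

The invariant factors of A (the non-unit diagonal entries of the Smith normal form of xI - A over ℚ[x]) are x + 2, (x - 4)(x + 2)(x^2 - 4x - 1), each dividing the next. The characteristic polynomial is their product, (x - 4)(x + 2)^2(x^2 - 4x - 1).

The rational canonical form is the block-diagonal matrix of companion matrices C(f_i):
R = [[-2, 0, 0, 0, 0], [0, 0, 0, 0, -8], [0, 1, 0, 0, -34], [0, 0, 1, 0, 1], [0, 0, 0, 1, 6]].

Note the characteristic polynomial does not split into linear factors over ℚ, so A has no Jordan form over ℚ; the rational canonical form exists over any field.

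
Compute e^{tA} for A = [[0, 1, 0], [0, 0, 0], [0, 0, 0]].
e^{tA} = [[1, t, 0], [0, 1, 0], [0, 0, 1]]

A has Jordan form J = [[0, 1, 0], [0, 0, 0], [0, 0, 0]] with A = PJP^{-1}, so e^{tA} = P e^{tJ} P^{-1}.

For a Jordan block J_k(λ), e^{tJ_k(λ)} = e^{λt} · (I + tN + t^2 N^2/2! + ... + t^{k-1} N^{k-1}/(k-1)!) where N is the nilpotent superdiagonal part.

Assembling the blocks and conjugating back gives the entries of e^{tA} as shown above.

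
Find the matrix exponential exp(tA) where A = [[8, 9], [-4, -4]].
A has Jordan form J = [[2, 1], [0, 2]] with A = PJP^{-1}, so e^{tA} = P e^{tJ} P^{-1}.

For a Jordan block J_k(λ), e^{tJ_k(λ)} = e^{λt} · (I + tN + t^2 N^2/2! + ... + t^{k-1} N^{k-1}/(k-1)!) where N is the nilpotent superdiagonal part.

Assembling the blocks and conjugating back gives the entries of e^{tA} as shown above.

e^{tA} = [[(6*t + 1)*e^{2*t}, 9*t*e^{2*t}], [-4*t*e^{2*t}, (1 - 6*t)*e^{2*t}]]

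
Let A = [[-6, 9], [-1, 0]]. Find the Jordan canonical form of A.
J = [[-3, 1], [0, -3]]

The characteristic polynomial is det(xI - A) = (x + 3)^2, so the eigenvalues are -3 (algebraic multiplicity 2).

For λ = -3: rank(A + 3I) = 1, rank((A + 3I)^2) = 0. The eigenspace has dimension 2 - 1 = 1, so there is 1 Jordan block; the rank sequence gives block sizes [2].

Assembling the blocks gives the Jordan form J above.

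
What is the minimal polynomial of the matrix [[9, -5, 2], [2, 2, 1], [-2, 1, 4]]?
m_A(x) = (x - 5)^3

The characteristic polynomial factors as (x - 5)^3. The minimal polynomial is ∏(x - λ)^{k_λ} where k_λ is the size of the largest Jordan block at λ.

For λ = 5: rank(A - 5I) = 2, and the largest Jordan block has size 3 (the smallest k with rank((A - 5I)^k) = rank((A - 5I)^(k+1))).

So m_A(x) = (x - 5)^3.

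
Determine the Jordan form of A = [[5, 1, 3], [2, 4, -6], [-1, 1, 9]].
J = [[6, 1, 0], [0, 6, 0], [0, 0, 6]]

The characteristic polynomial is det(xI - A) = (x - 6)^3, so the eigenvalues are 6 (algebraic multiplicity 3).

For λ = 6: rank(A - 6I) = 1, rank((A - 6I)^2) = 0. The eigenspace has dimension 3 - 1 = 2, so there are 2 Jordan blocks; the rank sequence gives block sizes [2, 1].

Assembling the blocks gives the Jordan form J above.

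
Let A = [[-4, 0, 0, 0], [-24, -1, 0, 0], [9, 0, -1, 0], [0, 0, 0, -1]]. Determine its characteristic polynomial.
xI - A = [[x + 4, 0, 0, 0], [24, x + 1, 0, 0], [-9, 0, x + 1, 0], [0, 0, 0, x + 1]].

Expanding det(xI - A) along the first row:
det(xI - A) = + (x + 4)·det([[x + 1, 0, 0], [0, x + 1, 0], [0, 0, x + 1]]) - (0)·det([[24, 0, 0], [-9, x + 1, 0], [0, 0, x + 1]]) + (0)·det([[24, x + 1, 0], [-9, 0, 0], [0, 0, x + 1]]) - (0)·det([[24, x + 1, 0], [-9, 0, x + 1], [0, 0, 0]]).

Evaluating gives χ_A(x) = x^4 + 7x^3 + 15x^2 + 13x + 4 = (x + 1)^3(x + 4).

χ_A(x) = (x + 1)^3(x + 4)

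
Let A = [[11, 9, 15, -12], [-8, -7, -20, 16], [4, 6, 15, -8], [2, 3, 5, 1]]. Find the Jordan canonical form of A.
The characteristic polynomial is det(xI - A) = (x - 5)^4, so the eigenvalues are 5 (algebraic multiplicity 4).

For λ = 5: rank(A - 5I) = 1, rank((A - 5I)^2) = 0. The eigenspace has dimension 4 - 1 = 3, so there are 3 Jordan blocks; the rank sequence gives block sizes [2, 1, 1].

Assembling the blocks gives the Jordan form J above.

J = [[5, 1, 0, 0], [0, 5, 0, 0], [0, 0, 5, 0], [0, 0, 0, 5]]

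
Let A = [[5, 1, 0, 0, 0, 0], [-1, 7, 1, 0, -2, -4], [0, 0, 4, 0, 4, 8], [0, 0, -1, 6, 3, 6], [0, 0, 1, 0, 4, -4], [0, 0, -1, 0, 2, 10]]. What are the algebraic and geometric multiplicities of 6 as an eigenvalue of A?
algebraic multiplicity 6, geometric multiplicity 3

The characteristic polynomial is (x - 6)^6, so the factor x - 6 appears with exponent 6: the algebraic multiplicity is 6.

rank(A - 6I) = 3, so the eigenspace has dimension 6 - 3 = 3: the geometric multiplicity is 3.

Since 3 < 6, A is not diagonalizable.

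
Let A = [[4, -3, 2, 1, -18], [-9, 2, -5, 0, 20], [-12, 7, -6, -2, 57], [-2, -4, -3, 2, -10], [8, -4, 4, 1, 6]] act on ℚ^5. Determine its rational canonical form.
The invariant factors of A (the non-unit diagonal entries of the Smith normal form of xI - A over ℚ[x]) are (x - 5)(x - 3)(x^3 + 3x + 3), each dividing the next. The characteristic polynomial is their product, (x - 5)(x - 3)(x^3 + 3x + 3).

The rational canonical form is the block-diagonal matrix of companion matrices C(f_i):
R = [[0, 0, 0, 0, -45], [1, 0, 0, 0, -21], [0, 1, 0, 0, 21], [0, 0, 1, 0, -18], [0, 0, 0, 1, 8]].

Note the characteristic polynomial does not split into linear factors over ℚ, so A has no Jordan form over ℚ; the rational canonical form exists over any field.

R = [[0, 0, 0, 0, -45], [1, 0, 0, 0, -21], [0, 1, 0, 0, 21], [0, 0, 1, 0, -18], [0, 0, 0, 1, 8]]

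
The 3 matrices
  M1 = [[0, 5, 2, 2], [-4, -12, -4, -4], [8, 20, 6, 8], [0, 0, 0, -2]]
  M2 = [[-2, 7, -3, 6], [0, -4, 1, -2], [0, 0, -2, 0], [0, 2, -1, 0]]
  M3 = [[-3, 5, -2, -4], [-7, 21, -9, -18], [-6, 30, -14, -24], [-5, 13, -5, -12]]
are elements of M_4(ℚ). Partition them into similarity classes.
Characteristic polynomials: χ_{M1} = (x + 2)^4, χ_{M2} = (x + 2)^4, χ_{M3} = (x + 2)^4.

{M1}: invariant factors x + 2, x + 2, (x + 2)^2.

{M2, M3}: invariant factors x + 2, (x + 2)^3.

Matrices are similar if and only if their invariant-factor lists agree; the partition into similarity classes is {M1}, {M2, M3}.

2 classes: {M1}, {M2, M3}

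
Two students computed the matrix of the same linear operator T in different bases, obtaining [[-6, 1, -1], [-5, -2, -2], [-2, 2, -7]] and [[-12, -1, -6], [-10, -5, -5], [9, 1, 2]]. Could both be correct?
Two matrices over a field are similar if and only if they have the same invariant factors.

Both A and B have characteristic polynomial (x + 5)^3 and minimal polynomial (x + 5)^3. Computing further, both have invariant factors (x + 5)^3. Hence A and B are similar.

Yes.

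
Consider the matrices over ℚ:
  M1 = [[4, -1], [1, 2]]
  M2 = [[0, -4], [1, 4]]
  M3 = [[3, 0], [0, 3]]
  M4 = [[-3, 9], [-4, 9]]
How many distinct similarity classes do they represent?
Characteristic polynomials: χ_{M1} = (x - 3)^2, χ_{M2} = (x - 2)^2, χ_{M3} = (x - 3)^2, χ_{M4} = (x - 3)^2.

{M1, M4}: invariant factors (x - 3)^2.

{M2}: invariant factors (x - 2)^2.

{M3}: invariant factors x - 3, x - 3.

Matrices are similar if and only if their invariant-factor lists agree; the partition into similarity classes is {M1, M4}, {M2}, {M3}.

3 classes: {M1, M4}, {M2}, {M3}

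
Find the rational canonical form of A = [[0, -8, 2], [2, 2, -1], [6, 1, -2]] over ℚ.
The invariant factors of A (the non-unit diagonal entries of the Smith normal form of xI - A over ℚ[x]) are x^3 + x + 4, each dividing the next. The characteristic polynomial is their product, x^3 + x + 4.

The rational canonical form is the block-diagonal matrix of companion matrices C(f_i):
R = [[0, 0, -4], [1, 0, -1], [0, 1, 0]].

Note the characteristic polynomial does not split into linear factors over ℚ, so A has no Jordan form over ℚ; the rational canonical form exists over any field.

R = [[0, 0, -4], [1, 0, -1], [0, 1, 0]]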